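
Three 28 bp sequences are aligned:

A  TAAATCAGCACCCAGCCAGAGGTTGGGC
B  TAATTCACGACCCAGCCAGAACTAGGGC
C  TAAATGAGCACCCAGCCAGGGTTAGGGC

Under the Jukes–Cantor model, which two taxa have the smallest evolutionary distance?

A and C

A–B: 6/28 differ, p = 0.214, d = 0.252.
A–C: 4/28 differ, p = 0.143, d = 0.158.
B–C: 7/28 differ, p = 0.250, d = 0.304.
The smallest distance is between A and C.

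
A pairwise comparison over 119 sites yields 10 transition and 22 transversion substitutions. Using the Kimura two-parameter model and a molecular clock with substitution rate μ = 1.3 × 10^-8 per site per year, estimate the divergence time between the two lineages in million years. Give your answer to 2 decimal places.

12.81

P = 10/119 ≈ 0.084034 and Q = 22/119 ≈ 0.184874.
Under the Kimura two-parameter model, d = −½ ln(1 − 2P − Q) − ¼ ln(1 − 2Q).
1 − 2P − Q = 0.647058, giving −½ ln(0.647058) = 0.217660.
1 − 2Q = 0.630252, giving −¼ ln(0.630252) = 0.115409.
d = 0.217660 + 0.115409 = 0.333069.
Under a molecular clock d = 2μt, so t = d/(2μ) = 0.333069 / (2 × 1.3 × 10^-8) = 12.81 million years.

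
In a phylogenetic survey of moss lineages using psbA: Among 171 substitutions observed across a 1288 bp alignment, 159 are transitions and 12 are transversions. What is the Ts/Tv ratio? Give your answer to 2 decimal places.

13.25

R = 159/12 = 13.25.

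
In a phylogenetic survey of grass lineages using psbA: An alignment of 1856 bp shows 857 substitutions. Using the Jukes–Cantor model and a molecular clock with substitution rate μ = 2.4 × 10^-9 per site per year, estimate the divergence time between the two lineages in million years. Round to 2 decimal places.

149.41

p = 857/1856 ≈ 0.461746.
d = −(3/4) ln(1 − 4p/3) = −0.75 ln(1 − 0.615661) = −0.75 ln(0.384339)
  = −0.75 × (-0.956230) = 0.717173 substitutions/site.
Under a molecular clock d = 2μt, so t = d/(2μ) = 0.717173 / (2 × 2.4 × 10^-9) = 149.41 million years.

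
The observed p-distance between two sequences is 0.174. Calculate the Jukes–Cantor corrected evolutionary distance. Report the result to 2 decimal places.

d = −(3/4) ln(1 − 4p/3) = −0.75 ln(1 − 0.232) = −0.75 ln(0.768)
  = −0.75 × (-0.263966) = 0.197975 substitutions/site.

0.20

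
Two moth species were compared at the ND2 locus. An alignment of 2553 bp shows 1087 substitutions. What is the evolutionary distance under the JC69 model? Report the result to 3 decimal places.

p = 1087/2553 ≈ 0.425774.
d = −(3/4) ln(1 − 4p/3) = −0.75 ln(1 − 0.567699) = −0.75 ln(0.432301)
  = −0.75 × (-0.838633) = 0.628975 substitutions/site.

0.629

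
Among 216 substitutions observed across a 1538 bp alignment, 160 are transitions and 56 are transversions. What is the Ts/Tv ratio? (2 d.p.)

R = 160/56 = 2.857142… ≈ 2.86 (to 2 d.p.).

2.86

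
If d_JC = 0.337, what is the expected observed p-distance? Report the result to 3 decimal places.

p = (3/4)(1 − e^(−4d/3)) = 0.75 × (1 − e^(-0.449333)) = 0.75 × (1 − 0.638054) = 0.271460.

0.271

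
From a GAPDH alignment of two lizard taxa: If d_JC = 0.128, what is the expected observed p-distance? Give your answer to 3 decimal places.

0.118

p = (3/4)(1 − e^(−4d/3)) = 0.75 × (1 − e^(-0.170667)) = 0.75 × (1 − 0.843102) = 0.117674.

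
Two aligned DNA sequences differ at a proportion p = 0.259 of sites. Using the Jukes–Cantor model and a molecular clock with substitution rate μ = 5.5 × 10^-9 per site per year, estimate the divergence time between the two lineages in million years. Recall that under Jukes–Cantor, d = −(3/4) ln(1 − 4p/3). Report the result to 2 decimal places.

d = −(3/4) ln(1 − 4p/3) = −0.75 ln(1 − 0.345333) = −0.75 ln(0.654667)
  = −0.75 × (-0.423629) = 0.317722 substitutions/site.
Under a molecular clock d = 2μt, so t = d/(2μ) = 0.317722 / (2 × 5.5 × 10^-9) = 28.88 million years.

28.88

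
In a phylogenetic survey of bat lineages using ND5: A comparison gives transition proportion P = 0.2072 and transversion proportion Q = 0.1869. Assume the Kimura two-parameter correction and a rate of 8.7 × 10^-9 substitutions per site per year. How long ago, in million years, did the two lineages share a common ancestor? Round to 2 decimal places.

33.15

Under the Kimura two-parameter model, d = −½ ln(1 − 2P − Q) − ¼ ln(1 − 2Q).
1 − 2P − Q = 0.3987, giving −½ ln(0.3987) = 0.459773.
1 − 2Q = 0.6262, giving −¼ ln(0.6262) = 0.117021.
d = 0.459773 + 0.117021 = 0.576794.
Under a molecular clock d = 2μt, so t = d/(2μ) = 0.576794 / (2 × 8.7 × 10^-9) = 33.15 million years.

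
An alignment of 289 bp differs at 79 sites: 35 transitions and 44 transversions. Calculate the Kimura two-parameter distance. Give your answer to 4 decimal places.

P = 35/289 ≈ 0.121107 and Q = 44/289 ≈ 0.152249.
Under the Kimura two-parameter model, d = −½ ln(1 − 2P − Q) − ¼ ln(1 − 2Q).
1 − 2P − Q = 0.605537, giving −½ ln(0.605537) = 0.250820.
1 − 2Q = 0.695502, giving −¼ ln(0.695502) = 0.090780.
d = 0.250820 + 0.090780 = 0.341600.

0.3416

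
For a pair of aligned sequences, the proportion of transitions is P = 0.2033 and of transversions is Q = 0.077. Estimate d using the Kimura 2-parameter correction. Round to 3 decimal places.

Under the Kimura two-parameter model, d = −½ ln(1 − 2P − Q) − ¼ ln(1 − 2Q).
1 − 2P − Q = 0.5164, giving −½ ln(0.5164) = 0.330437.
1 − 2Q = 0.846, giving −¼ ln(0.846) = 0.041809.
d = 0.330437 + 0.041809 = 0.372246.

0.372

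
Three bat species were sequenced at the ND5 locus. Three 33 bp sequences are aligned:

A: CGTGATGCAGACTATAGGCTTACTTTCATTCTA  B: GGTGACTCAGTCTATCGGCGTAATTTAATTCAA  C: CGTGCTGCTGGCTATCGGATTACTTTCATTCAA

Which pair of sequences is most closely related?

A and C

A–B: 9/33 differ, p = 0.273, d = 0.339.
A–C: 6/33 differ, p = 0.182, d = 0.208.
B–C: 10/33 differ, p = 0.303, d = 0.388.
The smallest distance is between A and C.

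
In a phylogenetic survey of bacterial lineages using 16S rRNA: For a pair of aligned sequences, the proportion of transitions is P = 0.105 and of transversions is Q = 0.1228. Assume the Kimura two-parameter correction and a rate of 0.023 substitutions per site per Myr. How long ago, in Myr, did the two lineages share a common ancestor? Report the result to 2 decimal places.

5.93

Under the Kimura two-parameter model, d = −½ ln(1 − 2P − Q) − ¼ ln(1 − 2Q).
1 − 2P − Q = 0.6672, giving −½ ln(0.6672) = 0.202333.
1 − 2Q = 0.7544, giving −¼ ln(0.7544) = 0.070458.
d = 0.202333 + 0.070458 = 0.272791.
Under a molecular clock d = 2μt, so t = d/(2μ) = 0.272791 / (2 × 0.023) = 5.93 Myr.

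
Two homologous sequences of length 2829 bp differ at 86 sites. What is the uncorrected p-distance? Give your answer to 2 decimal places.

0.03

p = 86/2829 = 0.030399… ≈ 0.03 (to 2 d.p.).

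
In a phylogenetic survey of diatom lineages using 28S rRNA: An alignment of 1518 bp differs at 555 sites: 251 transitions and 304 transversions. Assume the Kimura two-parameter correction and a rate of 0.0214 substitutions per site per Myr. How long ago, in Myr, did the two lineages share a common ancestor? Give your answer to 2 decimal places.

P = 251/1518 ≈ 0.165349 and Q = 304/1518 ≈ 0.200264.
Under the Kimura two-parameter model, d = −½ ln(1 − 2P − Q) − ¼ ln(1 − 2Q).
1 − 2P − Q = 0.469038, giving −½ ln(0.469038) = 0.378536.
1 − 2Q = 0.599472, giving −¼ ln(0.599472) = 0.127927.
d = 0.378536 + 0.127927 = 0.506463.
Under a molecular clock d = 2μt, so t = d/(2μ) = 0.506463 / (2 × 0.0214) = 11.83 Myr.

11.83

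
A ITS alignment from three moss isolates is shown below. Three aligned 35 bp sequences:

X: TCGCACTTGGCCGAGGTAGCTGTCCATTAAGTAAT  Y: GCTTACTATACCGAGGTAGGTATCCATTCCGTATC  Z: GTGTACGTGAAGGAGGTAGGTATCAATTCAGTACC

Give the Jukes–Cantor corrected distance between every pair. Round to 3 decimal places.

X–Y: 12/35 sites differ → p ≈ 0.342857, d = −0.75 ln(1 − 0.457143) = 0.458182 ≈ 0.458.
X–Z: 13/35 sites differ → p ≈ 0.371429, d = −0.75 ln(1 − 0.495239) = 0.512753 ≈ 0.513.
Y–Z: 10/35 sites differ → p ≈ 0.285714, d = −0.75 ln(1 − 0.380952) = 0.359679 ≈ 0.360.

d(X,Y) = 0.458, d(X,Z) = 0.513, d(Y,Z) = 0.360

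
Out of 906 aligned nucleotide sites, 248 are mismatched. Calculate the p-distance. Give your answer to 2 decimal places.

p = 248/906 = 0.273730… ≈ 0.27 (to 2 d.p.).

0.27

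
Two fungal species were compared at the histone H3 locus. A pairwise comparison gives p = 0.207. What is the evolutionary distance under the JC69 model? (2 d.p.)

d = −(3/4) ln(1 − 4p/3) = −0.75 ln(1 − 0.276) = −0.75 ln(0.724)
  = −0.75 × (-0.322964) = 0.242223 substitutions/site.

0.24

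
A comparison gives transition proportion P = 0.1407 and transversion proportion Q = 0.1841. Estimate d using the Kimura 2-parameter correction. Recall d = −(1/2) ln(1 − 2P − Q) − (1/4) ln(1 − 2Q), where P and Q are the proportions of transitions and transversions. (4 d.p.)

0.4280

Under the Kimura two-parameter model, d = −½ ln(1 − 2P − Q) − ¼ ln(1 − 2Q).
1 − 2P − Q = 0.5345, giving −½ ln(0.5345) = 0.313212.
1 − 2Q = 0.6318, giving −¼ ln(0.6318) = 0.114796.
d = 0.313212 + 0.114796 = 0.428008.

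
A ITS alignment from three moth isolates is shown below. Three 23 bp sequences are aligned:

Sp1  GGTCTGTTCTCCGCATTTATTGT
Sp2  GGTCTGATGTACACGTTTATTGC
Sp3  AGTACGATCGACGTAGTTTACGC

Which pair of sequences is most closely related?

Sp1–Sp2: 6/23 differ, p = 0.261, d = 0.321.
Sp1–Sp3: 12/23 differ, p = 0.522, d = 0.892.
Sp2–Sp3: 12/23 differ, p = 0.522, d = 0.892.
The smallest distance is between Sp1 and Sp2.

Sp1 and Sp2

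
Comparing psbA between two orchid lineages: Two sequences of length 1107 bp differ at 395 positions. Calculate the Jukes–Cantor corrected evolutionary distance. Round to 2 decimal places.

p = 395/1107 ≈ 0.35682.
d = −(3/4) ln(1 − 4p/3) = −0.75 ln(1 − 0.47576) = −0.75 ln(0.52424)
  = −0.75 × (-0.645806) = 0.484355 substitutions/site.

0.48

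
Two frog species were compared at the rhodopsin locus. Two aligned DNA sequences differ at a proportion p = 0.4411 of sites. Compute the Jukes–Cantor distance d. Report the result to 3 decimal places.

d = −(3/4) ln(1 − 4p/3) = −0.75 ln(1 − 0.588133) = −0.75 ln(0.411867)
  = −0.75 × (-0.887055) = 0.665291 substitutions/site.

0.665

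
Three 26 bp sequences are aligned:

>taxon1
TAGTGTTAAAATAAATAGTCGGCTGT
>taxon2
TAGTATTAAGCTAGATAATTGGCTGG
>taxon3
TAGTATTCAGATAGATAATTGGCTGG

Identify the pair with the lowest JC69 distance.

taxon1–taxon2: 7/26 differ, p = 0.269, d = 0.334.
taxon1–taxon3: 7/26 differ, p = 0.269, d = 0.334.
taxon2–taxon3: 2/26 differ, p = 0.077, d = 0.081.
The smallest distance is between taxon2 and taxon3.

taxon2 and taxon3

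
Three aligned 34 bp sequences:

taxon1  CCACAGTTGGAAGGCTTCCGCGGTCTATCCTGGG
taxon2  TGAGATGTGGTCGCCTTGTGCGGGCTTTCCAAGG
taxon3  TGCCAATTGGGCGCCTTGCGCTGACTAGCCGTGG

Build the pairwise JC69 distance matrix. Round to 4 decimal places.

d(taxon1,taxon2) = 0.5972, d(taxon1,taxon3) = 0.5347, d(taxon2,taxon3) = 0.4770

taxon1–taxon2: 14/34 sites differ → p ≈ 0.411765, d = −0.75 ln(1 − 0.54902) = 0.597249 ≈ 0.5972.
taxon1–taxon3: 13/34 sites differ → p ≈ 0.382353, d = −0.75 ln(1 − 0.509804) = 0.534712 ≈ 0.5347.
taxon2–taxon3: 12/34 sites differ → p ≈ 0.352941, d = −0.75 ln(1 − 0.470588) = 0.476991 ≈ 0.4770.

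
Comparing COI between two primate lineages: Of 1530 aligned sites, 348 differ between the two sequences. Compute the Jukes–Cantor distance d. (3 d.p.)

p = 348/1530 ≈ 0.227451.
d = −(3/4) ln(1 − 4p/3) = −0.75 ln(1 − 0.303268) = −0.75 ln(0.696732)
  = −0.75 × (-0.361354) = 0.271016 substitutions/site.

0.271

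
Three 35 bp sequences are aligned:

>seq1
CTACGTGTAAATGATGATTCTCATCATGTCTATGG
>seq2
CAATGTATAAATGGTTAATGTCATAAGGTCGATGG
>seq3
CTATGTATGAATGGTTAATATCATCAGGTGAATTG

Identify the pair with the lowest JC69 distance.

seq1–seq2: 10/35 differ, p = 0.286, d = 0.360.
seq1–seq3: 11/35 differ, p = 0.314, d = 0.407.
seq2–seq3: 7/35 differ, p = 0.200, d = 0.233.
The smallest distance is between seq2 and seq3.

seq2 and seq3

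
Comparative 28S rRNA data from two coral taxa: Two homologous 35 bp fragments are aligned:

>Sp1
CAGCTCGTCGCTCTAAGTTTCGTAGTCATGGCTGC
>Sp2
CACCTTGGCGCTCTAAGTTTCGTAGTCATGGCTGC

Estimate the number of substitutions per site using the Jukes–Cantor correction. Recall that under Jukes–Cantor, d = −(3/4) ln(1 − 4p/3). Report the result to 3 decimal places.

The sequences differ at 3 of 35 sites (3, 6, 8), so p = 3/35 ≈ 0.085714.
d = −(3/4) ln(1 − 4p/3) = −0.75 ln(1 − 0.114285) = −0.75 ln(0.885715)
  = −0.75 × (-0.121360) = 0.091020 substitutions/site.

0.091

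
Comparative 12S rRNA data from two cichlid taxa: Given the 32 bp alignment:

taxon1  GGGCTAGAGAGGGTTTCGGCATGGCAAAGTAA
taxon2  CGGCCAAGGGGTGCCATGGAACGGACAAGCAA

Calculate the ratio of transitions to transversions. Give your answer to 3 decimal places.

1.500

Transitions are A↔G and C↔T; transversions are all other mismatches.
Transitions: 9. Transversions: 6.
R = 9/6 = 1.500.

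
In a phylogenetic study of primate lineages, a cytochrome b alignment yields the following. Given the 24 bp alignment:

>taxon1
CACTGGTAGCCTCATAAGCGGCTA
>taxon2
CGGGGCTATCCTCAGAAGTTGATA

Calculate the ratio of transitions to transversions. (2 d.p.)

0.29

Transitions are A↔G and C↔T; transversions are all other mismatches.
Transitions: 2. Transversions: 7.
R = 2/7 = 0.285714… ≈ 0.29 (to 2 d.p.).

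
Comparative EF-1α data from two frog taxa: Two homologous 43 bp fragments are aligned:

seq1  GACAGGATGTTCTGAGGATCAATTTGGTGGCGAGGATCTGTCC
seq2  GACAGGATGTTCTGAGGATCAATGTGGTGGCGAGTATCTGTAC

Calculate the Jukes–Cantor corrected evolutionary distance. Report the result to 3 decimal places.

The sequences differ at 3 of 43 sites (24, 35, 42), so p = 3/43 ≈ 0.069767.
d = −(3/4) ln(1 − 4p/3) = −0.75 ln(1 − 0.093023) = −0.75 ln(0.906977)
  = −0.75 × (-0.097638) = 0.073229 substitutions/site.

0.073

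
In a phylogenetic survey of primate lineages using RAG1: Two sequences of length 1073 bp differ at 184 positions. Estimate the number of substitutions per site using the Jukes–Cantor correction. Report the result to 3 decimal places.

p = 184/1073 ≈ 0.171482.
d = −(3/4) ln(1 − 4p/3) = −0.75 ln(1 − 0.228643) = −0.75 ln(0.771357)
  = −0.75 × (-0.259604) = 0.194703 substitutions/site.

0.195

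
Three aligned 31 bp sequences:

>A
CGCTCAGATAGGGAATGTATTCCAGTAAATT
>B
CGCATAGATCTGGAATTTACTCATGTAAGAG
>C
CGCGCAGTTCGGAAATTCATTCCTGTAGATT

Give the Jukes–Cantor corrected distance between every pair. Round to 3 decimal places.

A–B: 11/31 sites differ → p ≈ 0.354839, d = −0.75 ln(1 − 0.473119) = 0.480585 ≈ 0.481.
A–C: 8/31 sites differ → p ≈ 0.258065, d = −0.75 ln(1 − 0.344087) = 0.316295 ≈ 0.316.
B–C: 12/31 sites differ → p ≈ 0.387097, d = −0.75 ln(1 − 0.516129) = 0.544453 ≈ 0.544.

d(A,B) = 0.481, d(A,C) = 0.316, d(B,C) = 0.544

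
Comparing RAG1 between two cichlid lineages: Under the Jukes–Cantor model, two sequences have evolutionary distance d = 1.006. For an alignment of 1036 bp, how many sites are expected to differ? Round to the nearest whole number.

Invert JC69: p = (3/4)(1 − e^(−4d/3)) = 0.75 × (1 − e^(-1.341333)) = 0.75 × (1 − 0.261497) = 0.553877.
Expected differing sites = pL ≈ 0.553877 × 1036 = 573.816572 ≈ 574.

574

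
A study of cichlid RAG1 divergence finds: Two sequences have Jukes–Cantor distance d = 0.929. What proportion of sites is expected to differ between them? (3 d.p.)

0.533

p = (3/4)(1 − e^(−4d/3)) = 0.75 × (1 − e^(-1.238667)) = 0.75 × (1 − 0.289770) = 0.532673.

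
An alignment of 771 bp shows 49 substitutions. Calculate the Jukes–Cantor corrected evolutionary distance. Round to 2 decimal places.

p = 49/771 ≈ 0.063554.
d = −(3/4) ln(1 − 4p/3) = −0.75 ln(1 − 0.084739) = −0.75 ln(0.915261)
  = −0.75 × (-0.088546) = 0.066410 substitutions/site.

0.07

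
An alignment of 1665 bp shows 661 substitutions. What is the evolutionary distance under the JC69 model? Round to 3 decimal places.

p = 661/1665 ≈ 0.396997.
d = −(3/4) ln(1 − 4p/3) = −0.75 ln(1 − 0.529329) = −0.75 ln(0.470671)
  = −0.75 × (-0.753596) = 0.565197 substitutions/site.

0.565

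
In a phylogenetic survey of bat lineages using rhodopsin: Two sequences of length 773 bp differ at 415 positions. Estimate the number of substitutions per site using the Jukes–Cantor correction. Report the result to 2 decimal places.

0.94

p = 415/773 ≈ 0.536869.
d = −(3/4) ln(1 − 4p/3) = −0.75 ln(1 − 0.715825) = −0.75 ln(0.284175)
  = −0.75 × (-1.258165) = 0.943624 substitutions/site.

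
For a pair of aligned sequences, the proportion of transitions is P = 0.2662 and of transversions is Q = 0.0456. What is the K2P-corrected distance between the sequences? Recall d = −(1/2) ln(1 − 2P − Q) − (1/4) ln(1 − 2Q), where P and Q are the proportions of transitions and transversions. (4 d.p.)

0.4553

Under the Kimura two-parameter model, d = −½ ln(1 − 2P − Q) − ¼ ln(1 − 2Q).
1 − 2P − Q = 0.422, giving −½ ln(0.422) = 0.431375.
1 − 2Q = 0.9088, giving −¼ ln(0.9088) = 0.023908.
d = 0.431375 + 0.023908 = 0.455283.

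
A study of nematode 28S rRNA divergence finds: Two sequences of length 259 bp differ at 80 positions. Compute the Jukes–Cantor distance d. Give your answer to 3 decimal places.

p = 80/259 ≈ 0.30888.
d = −(3/4) ln(1 − 4p/3) = −0.75 ln(1 − 0.41184) = −0.75 ln(0.58816)
  = −0.75 × (-0.530756) = 0.398067 substitutions/site.

0.398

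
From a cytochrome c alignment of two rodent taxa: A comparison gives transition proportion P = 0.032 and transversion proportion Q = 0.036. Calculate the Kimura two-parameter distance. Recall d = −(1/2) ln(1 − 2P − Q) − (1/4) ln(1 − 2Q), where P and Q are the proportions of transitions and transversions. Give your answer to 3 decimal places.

0.071

Under the Kimura two-parameter model, d = −½ ln(1 − 2P − Q) − ¼ ln(1 − 2Q).
1 − 2P − Q = 0.9, giving −½ ln(0.9) = 0.052680.
1 − 2Q = 0.928, giving −¼ ln(0.928) = 0.018681.
d = 0.052680 + 0.018681 = 0.071361.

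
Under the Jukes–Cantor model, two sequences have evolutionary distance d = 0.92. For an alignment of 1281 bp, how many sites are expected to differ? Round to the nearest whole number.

679

Invert JC69: p = (3/4)(1 − e^(−4d/3)) = 0.75 × (1 − e^(-1.226667)) = 0.75 × (1 − 0.293268) = 0.530049.
Expected differing sites = pL ≈ 0.530049 × 1281 = 678.992769 ≈ 679.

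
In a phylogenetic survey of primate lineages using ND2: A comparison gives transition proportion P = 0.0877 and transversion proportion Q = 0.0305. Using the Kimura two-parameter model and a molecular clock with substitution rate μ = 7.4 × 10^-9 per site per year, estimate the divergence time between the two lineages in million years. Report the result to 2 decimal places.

8.85

Under the Kimura two-parameter model, d = −½ ln(1 − 2P − Q) − ¼ ln(1 − 2Q).
1 − 2P − Q = 0.7941, giving −½ ln(0.7941) = 0.115273.
1 − 2Q = 0.939, giving −¼ ln(0.939) = 0.015735.
d = 0.115273 + 0.015735 = 0.131008.
Under a molecular clock d = 2μt, so t = d/(2μ) = 0.131008 / (2 × 7.4 × 10^-9) = 8.85 million years.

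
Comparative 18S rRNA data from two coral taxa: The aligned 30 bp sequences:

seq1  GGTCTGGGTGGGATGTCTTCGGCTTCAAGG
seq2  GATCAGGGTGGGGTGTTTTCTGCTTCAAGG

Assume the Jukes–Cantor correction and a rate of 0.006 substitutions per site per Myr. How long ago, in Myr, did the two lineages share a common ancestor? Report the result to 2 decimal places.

15.71

The sequences differ at 5 of 30 sites (2, 5, 13, 17, 21), so p = 5/30 ≈ 0.166667.
d = −(3/4) ln(1 − 4p/3) = −0.75 ln(1 − 0.222223) = −0.75 ln(0.777777)
  = −0.75 × (-0.251315) = 0.188486 substitutions/site.
Under a molecular clock d = 2μt, so t = d/(2μ) = 0.188486 / (2 × 0.006) = 15.71 Myr.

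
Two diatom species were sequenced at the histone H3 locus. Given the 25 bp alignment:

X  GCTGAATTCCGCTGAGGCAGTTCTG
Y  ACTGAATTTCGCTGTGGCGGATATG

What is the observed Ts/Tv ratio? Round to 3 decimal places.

Transitions are A↔G and C↔T; transversions are all other mismatches.
Transitions: 3. Transversions: 3.
R = 3/3 = 1.000.

1.000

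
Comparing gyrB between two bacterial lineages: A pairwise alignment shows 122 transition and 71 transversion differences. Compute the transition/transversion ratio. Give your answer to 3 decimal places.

1.718

R = 122/71 = 1.718309… ≈ 1.718 (to 3 d.p.).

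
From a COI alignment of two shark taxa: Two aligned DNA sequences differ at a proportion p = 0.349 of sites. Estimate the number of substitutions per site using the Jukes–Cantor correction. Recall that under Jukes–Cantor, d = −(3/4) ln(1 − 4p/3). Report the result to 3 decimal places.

d = −(3/4) ln(1 − 4p/3) = −0.75 ln(1 − 0.465333) = −0.75 ln(0.534667)
  = −0.75 × (-0.626111) = 0.469583 substitutions/site.

0.470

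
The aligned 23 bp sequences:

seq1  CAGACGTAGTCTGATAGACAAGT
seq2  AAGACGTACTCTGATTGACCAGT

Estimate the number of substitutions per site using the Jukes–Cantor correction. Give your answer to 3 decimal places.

The sequences differ at 4 of 23 sites (1, 9, 16, 20), so p = 4/23 ≈ 0.173913.
d = −(3/4) ln(1 − 4p/3) = −0.75 ln(1 − 0.231884) = −0.75 ln(0.768116)
  = −0.75 × (-0.263815) = 0.197861 substitutions/site.

0.198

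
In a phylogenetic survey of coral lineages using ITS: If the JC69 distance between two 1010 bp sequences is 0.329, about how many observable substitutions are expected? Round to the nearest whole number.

Invert JC69: p = (3/4)(1 − e^(−4d/3)) = 0.75 × (1 − e^(-0.438667)) = 0.75 × (1 − 0.644895) = 0.266329.
Expected differing sites = pL ≈ 0.266329 × 1010 = 268.99229 ≈ 269.

269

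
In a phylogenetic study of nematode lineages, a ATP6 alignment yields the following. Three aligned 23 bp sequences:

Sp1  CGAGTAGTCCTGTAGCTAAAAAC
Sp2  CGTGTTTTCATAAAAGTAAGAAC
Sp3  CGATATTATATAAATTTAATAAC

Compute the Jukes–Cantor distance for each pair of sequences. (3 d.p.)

d(Sp1,Sp2) = 0.553, d(Sp1,Sp3) = 0.892, d(Sp2,Sp3) = 0.467

Sp1–Sp2: 9/23 sites differ → p ≈ 0.391304, d = −0.75 ln(1 − 0.521739) = 0.553199 ≈ 0.553.
Sp1–Sp3: 12/23 sites differ → p ≈ 0.521739, d = −0.75 ln(1 − 0.695652) = 0.892188 ≈ 0.892.
Sp2–Sp3: 8/23 sites differ → p ≈ 0.347826, d = −0.75 ln(1 − 0.463768) = 0.467391 ≈ 0.467.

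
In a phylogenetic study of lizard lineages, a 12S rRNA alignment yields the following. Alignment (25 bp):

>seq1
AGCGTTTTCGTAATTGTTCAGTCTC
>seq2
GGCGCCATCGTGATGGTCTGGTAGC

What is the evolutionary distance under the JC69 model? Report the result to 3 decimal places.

0.663

The sequences differ at 11 of 25 sites, so p = 11/25 = 0.44.
d = −(3/4) ln(1 − 4p/3) = −0.75 ln(1 − 0.586667) = −0.75 ln(0.413333)
  = −0.75 × (-0.883502) = 0.662627 substitutions/site.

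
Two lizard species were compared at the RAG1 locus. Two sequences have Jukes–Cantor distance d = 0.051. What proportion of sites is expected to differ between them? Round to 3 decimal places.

p = (3/4)(1 − e^(−4d/3)) = 0.75 × (1 − e^(-0.068)) = 0.75 × (1 − 0.934260) = 0.049305.

0.049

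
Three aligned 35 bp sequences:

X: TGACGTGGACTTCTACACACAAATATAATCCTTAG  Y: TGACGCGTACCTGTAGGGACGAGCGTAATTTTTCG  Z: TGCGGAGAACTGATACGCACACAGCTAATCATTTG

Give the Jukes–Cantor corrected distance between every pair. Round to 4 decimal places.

d(X,Y) = 0.5716, d(X,Z) = 0.4582, d(Y,Z) = 0.7823

X–Y: 14/35 sites differ → p = 0.4, d = −0.75 ln(1 − 0.533333) = 0.571605 ≈ 0.5716.
X–Z: 12/35 sites differ → p ≈ 0.342857, d = −0.75 ln(1 − 0.457143) = 0.458182 ≈ 0.4582.
Y–Z: 17/35 sites differ → p ≈ 0.485714, d = −0.75 ln(1 − 0.647619) = 0.782282 ≈ 0.7823.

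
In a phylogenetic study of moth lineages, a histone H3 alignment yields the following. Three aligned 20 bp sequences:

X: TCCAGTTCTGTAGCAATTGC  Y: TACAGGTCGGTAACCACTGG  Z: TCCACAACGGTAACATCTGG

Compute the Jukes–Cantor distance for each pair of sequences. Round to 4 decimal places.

d(X,Y) = 0.4715, d(X,Z) = 0.5716, d(Y,Z) = 0.3831

X–Y: 7/20 sites differ → p = 0.35, d = −0.75 ln(1 − 0.466667) = 0.471457 ≈ 0.4715.
X–Z: 8/20 sites differ → p = 0.4, d = −0.75 ln(1 − 0.533333) = 0.571605 ≈ 0.5716.
Y–Z: 6/20 sites differ → p = 0.3, d = −0.75 ln(1 − 0.4) = 0.383119 ≈ 0.3831.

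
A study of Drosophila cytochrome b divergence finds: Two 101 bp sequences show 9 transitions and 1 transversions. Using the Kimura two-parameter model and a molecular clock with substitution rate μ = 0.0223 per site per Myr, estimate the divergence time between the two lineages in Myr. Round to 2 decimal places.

P = 9/101 ≈ 0.089109 and Q = 1/101 ≈ 0.009901.
Under the Kimura two-parameter model, d = −½ ln(1 − 2P − Q) − ¼ ln(1 − 2Q).
1 − 2P − Q = 0.811881, giving −½ ln(0.811881) = 0.104201.
1 − 2Q = 0.980198, giving −¼ ln(0.980198) = 0.005000.
d = 0.104201 + 0.005000 = 0.109201.
Under a molecular clock d = 2μt, so t = d/(2μ) = 0.109201 / (2 × 0.0223) = 2.45 Myr.

2.45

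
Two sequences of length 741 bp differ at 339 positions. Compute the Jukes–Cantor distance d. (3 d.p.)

p = 339/741 ≈ 0.45749.
d = −(3/4) ln(1 − 4p/3) = −0.75 ln(1 − 0.609987) = −0.75 ln(0.390013)
  = −0.75 × (-0.941575) = 0.706181 substitutions/site.

0.706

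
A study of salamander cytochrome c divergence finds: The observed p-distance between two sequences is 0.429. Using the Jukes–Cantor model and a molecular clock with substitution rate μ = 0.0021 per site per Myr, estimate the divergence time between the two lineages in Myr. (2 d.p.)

151.54

d = −(3/4) ln(1 − 4p/3) = −0.75 ln(1 − 0.572) = −0.75 ln(0.428)
  = −0.75 × (-0.848632) = 0.636474 substitutions/site.
Under a molecular clock d = 2μt, so t = d/(2μ) = 0.636474 / (2 × 0.0021) = 151.54 Myr.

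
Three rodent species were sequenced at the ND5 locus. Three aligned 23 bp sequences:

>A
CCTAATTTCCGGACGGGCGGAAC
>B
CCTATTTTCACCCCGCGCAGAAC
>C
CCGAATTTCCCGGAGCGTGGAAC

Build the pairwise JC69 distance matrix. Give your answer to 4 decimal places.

A–B: 7/23 sites differ → p ≈ 0.304348, d = −0.75 ln(1 − 0.405797) = 0.390401 ≈ 0.3904.
A–C: 6/23 sites differ → p ≈ 0.26087, d = −0.75 ln(1 − 0.347827) = 0.320584 ≈ 0.3206.
B–C: 8/23 sites differ → p ≈ 0.347826, d = −0.75 ln(1 − 0.463768) = 0.467391 ≈ 0.4674.

d(A,B) = 0.3904, d(A,C) = 0.3206, d(B,C) = 0.4674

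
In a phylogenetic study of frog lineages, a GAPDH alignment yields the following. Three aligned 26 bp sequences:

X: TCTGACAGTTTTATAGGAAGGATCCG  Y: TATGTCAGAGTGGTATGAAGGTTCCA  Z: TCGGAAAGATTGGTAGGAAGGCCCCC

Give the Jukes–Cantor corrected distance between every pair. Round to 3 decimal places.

d(X,Y) = 0.464, d(X,Z) = 0.396, d(Y,Z) = 0.464

X–Y: 9/26 sites differ → p ≈ 0.346154, d = −0.75 ln(1 − 0.461539) = 0.464280 ≈ 0.464.
X–Z: 8/26 sites differ → p ≈ 0.307692, d = −0.75 ln(1 − 0.410256) = 0.396050 ≈ 0.396.
Y–Z: 9/26 sites differ → p ≈ 0.346154, d = −0.75 ln(1 − 0.461539) = 0.464280 ≈ 0.464.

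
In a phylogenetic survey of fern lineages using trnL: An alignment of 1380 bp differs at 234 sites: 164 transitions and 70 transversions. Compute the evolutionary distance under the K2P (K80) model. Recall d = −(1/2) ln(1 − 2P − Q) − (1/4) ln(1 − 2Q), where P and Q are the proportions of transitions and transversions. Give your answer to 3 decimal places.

P = 164/1380 ≈ 0.118841 and Q = 70/1380 ≈ 0.050725.
Under the Kimura two-parameter model, d = −½ ln(1 − 2P − Q) − ¼ ln(1 − 2Q).
1 − 2P − Q = 0.711593, giving −½ ln(0.711593) = 0.170125.
1 − 2Q = 0.89855, giving −¼ ln(0.89855) = 0.026743.
d = 0.170125 + 0.026743 = 0.196868.

0.197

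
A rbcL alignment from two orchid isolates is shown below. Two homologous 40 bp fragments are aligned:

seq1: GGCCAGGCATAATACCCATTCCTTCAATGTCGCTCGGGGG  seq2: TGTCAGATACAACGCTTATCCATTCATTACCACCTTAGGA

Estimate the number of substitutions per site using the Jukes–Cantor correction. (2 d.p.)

0.82

The sequences differ at 20 of 40 sites, so p = 20/40 = 0.5.
d = −(3/4) ln(1 − 4p/3) = −0.75 ln(1 − 0.666667) = −0.75 ln(0.333333)
  = −0.75 × (-1.098613) = 0.823960 substitutions/site.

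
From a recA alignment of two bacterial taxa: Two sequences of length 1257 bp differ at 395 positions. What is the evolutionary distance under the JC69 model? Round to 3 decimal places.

0.407

p = 395/1257 ≈ 0.31424.
d = −(3/4) ln(1 − 4p/3) = −0.75 ln(1 − 0.418987) = −0.75 ln(0.581013)
  = −0.75 × (-0.542982) = 0.407237 substitutions/site.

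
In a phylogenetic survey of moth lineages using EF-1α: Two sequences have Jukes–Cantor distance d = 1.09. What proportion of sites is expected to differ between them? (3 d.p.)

p = (3/4)(1 − e^(−4d/3)) = 0.75 × (1 − e^(-1.453333)) = 0.75 × (1 − 0.233790) = 0.574658.

0.575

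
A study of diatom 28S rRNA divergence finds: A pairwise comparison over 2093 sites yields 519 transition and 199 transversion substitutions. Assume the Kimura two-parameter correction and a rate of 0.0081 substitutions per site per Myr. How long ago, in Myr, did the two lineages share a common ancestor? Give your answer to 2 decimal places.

P = 519/2093 ≈ 0.247969 and Q = 199/2093 ≈ 0.095079.
Under the Kimura two-parameter model, d = −½ ln(1 − 2P − Q) − ¼ ln(1 − 2Q).
1 − 2P − Q = 0.408983, giving −½ ln(0.408983) = 0.447041.
1 − 2Q = 0.809842, giving −¼ ln(0.809842) = 0.052729.
d = 0.447041 + 0.052729 = 0.499770.
Under a molecular clock d = 2μt, so t = d/(2μ) = 0.499770 / (2 × 0.0081) = 30.85 Myr.

30.85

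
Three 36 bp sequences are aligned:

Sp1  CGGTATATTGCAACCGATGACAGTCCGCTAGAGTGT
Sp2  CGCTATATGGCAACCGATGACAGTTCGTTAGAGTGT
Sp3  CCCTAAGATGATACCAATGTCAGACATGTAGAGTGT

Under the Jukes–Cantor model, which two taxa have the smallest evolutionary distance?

Sp1 and Sp2

Sp1–Sp2: 4/36 differ, p = 0.111, d = 0.120.
Sp1–Sp3: 13/36 differ, p = 0.361, d = 0.493.
Sp2–Sp3: 14/36 differ, p = 0.389, d = 0.548.
The smallest distance is between Sp1 and Sp2.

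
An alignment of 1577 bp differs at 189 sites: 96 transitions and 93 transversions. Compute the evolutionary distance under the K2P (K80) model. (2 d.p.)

P = 96/1577 ≈ 0.060875 and Q = 93/1577 ≈ 0.058973.
Under the Kimura two-parameter model, d = −½ ln(1 − 2P − Q) − ¼ ln(1 − 2Q).
1 − 2P − Q = 0.819277, giving −½ ln(0.819277) = 0.099667.
1 − 2Q = 0.882054, giving −¼ ln(0.882054) = 0.031376.
d = 0.099667 + 0.031376 = 0.131043.

0.13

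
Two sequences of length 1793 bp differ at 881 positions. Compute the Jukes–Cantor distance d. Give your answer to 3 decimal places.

p = 881/1793 ≈ 0.491355.
d = −(3/4) ln(1 − 4p/3) = −0.75 ln(1 − 0.65514) = −0.75 ln(0.34486)
  = −0.75 × (-1.064617) = 0.798463 substitutions/site.

0.798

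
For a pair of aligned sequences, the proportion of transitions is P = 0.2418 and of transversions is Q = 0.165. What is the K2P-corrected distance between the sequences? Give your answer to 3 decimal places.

Under the Kimura two-parameter model, d = −½ ln(1 − 2P − Q) − ¼ ln(1 − 2Q).
1 − 2P − Q = 0.3514, giving −½ ln(0.3514) = 0.522915.
1 − 2Q = 0.67, giving −¼ ln(0.67) = 0.100119.
d = 0.522915 + 0.100119 = 0.623034.

0.623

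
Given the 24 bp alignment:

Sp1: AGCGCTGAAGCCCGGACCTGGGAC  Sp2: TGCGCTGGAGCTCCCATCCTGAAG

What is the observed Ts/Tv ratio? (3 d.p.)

1.000

Transitions are A↔G and C↔T; transversions are all other mismatches.
Transitions: 5. Transversions: 5.
R = 5/5 = 1.000.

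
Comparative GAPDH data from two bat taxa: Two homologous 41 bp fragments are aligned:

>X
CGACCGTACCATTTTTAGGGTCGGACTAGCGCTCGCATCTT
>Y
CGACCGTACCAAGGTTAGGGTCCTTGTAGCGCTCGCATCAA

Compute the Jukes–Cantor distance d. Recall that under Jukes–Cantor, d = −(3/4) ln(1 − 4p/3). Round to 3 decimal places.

0.260

The sequences differ at 9 of 41 sites (12, 13, 14, 23, 24, 25, 26, 40, 41), so p = 9/41 ≈ 0.219512.
d = −(3/4) ln(1 − 4p/3) = −0.75 ln(1 − 0.292683) = −0.75 ln(0.707317)
  = −0.75 × (-0.346276) = 0.259707 substitutions/site.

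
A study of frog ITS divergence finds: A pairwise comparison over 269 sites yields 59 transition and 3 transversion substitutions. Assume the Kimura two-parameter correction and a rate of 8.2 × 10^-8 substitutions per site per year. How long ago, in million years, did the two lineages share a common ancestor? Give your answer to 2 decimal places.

1.86

P = 59/269 ≈ 0.219331 and Q = 3/269 ≈ 0.011152.
Under the Kimura two-parameter model, d = −½ ln(1 − 2P − Q) − ¼ ln(1 − 2Q).
1 − 2P − Q = 0.550186, giving −½ ln(0.550186) = 0.298749.
1 − 2Q = 0.977696, giving −¼ ln(0.977696) = 0.005639.
d = 0.298749 + 0.005639 = 0.304388.
Under a molecular clock d = 2μt, so t = d/(2μ) = 0.304388 / (2 × 8.2 × 10^-8) = 1.86 million years.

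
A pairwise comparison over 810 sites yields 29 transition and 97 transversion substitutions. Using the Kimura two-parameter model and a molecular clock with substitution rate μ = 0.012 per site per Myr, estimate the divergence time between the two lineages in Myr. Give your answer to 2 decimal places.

P = 29/810 ≈ 0.035802 and Q = 97/810 ≈ 0.119753.
Under the Kimura two-parameter model, d = −½ ln(1 − 2P − Q) − ¼ ln(1 − 2Q).
1 − 2P − Q = 0.808643, giving −½ ln(0.808643) = 0.106199.
1 − 2Q = 0.760494, giving −¼ ln(0.760494) = 0.068447.
d = 0.106199 + 0.068447 = 0.174646.
Under a molecular clock d = 2μt, so t = d/(2μ) = 0.174646 / (2 × 0.012) = 7.28 Myr.

7.28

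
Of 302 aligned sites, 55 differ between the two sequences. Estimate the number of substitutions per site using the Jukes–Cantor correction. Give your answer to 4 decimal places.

0.2086

p = 55/302 ≈ 0.182119.
d = −(3/4) ln(1 − 4p/3) = −0.75 ln(1 − 0.242825) = −0.75 ln(0.757175)
  = −0.75 × (-0.278161) = 0.208621 substitutions/site.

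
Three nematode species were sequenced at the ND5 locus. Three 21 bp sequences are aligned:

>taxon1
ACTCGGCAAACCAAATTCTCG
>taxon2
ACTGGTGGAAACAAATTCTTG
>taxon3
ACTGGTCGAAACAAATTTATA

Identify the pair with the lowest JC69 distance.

taxon2 and taxon3

taxon1–taxon2: 6/21 differ, p = 0.286, d = 0.360.
taxon1–taxon3: 8/21 differ, p = 0.381, d = 0.532.
taxon2–taxon3: 4/21 differ, p = 0.190, d = 0.220.
The smallest distance is between taxon2 and taxon3.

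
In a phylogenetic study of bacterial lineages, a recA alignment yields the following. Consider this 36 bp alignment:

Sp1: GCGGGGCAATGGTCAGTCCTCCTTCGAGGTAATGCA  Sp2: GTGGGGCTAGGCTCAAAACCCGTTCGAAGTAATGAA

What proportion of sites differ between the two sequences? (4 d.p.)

0.3056

The sequences differ at 11 of 36 positions.
p = 11/36 = 0.305555… ≈ 0.3056 (to 4 d.p.).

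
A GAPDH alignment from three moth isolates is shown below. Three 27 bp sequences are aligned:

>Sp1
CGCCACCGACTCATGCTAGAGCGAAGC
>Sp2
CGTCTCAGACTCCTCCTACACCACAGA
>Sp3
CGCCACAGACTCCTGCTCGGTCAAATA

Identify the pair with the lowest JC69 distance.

Sp1–Sp2: 10/27 differ, p = 0.370, d = 0.511.
Sp1–Sp3: 8/27 differ, p = 0.296, d = 0.377.
Sp2–Sp3: 9/27 differ, p = 0.333, d = 0.441.
The smallest distance is between Sp1 and Sp3.

Sp1 and Sp3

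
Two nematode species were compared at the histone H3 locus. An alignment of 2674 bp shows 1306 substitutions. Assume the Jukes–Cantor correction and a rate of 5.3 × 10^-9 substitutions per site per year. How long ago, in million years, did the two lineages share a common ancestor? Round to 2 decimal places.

p = 1306/2674 ≈ 0.488407.
d = −(3/4) ln(1 − 4p/3) = −0.75 ln(1 − 0.651209) = −0.75 ln(0.348791)
  = −0.75 × (-1.053282) = 0.789962 substitutions/site.
Under a molecular clock d = 2μt, so t = d/(2μ) = 0.789962 / (2 × 5.3 × 10^-9) = 74.52 million years.

74.52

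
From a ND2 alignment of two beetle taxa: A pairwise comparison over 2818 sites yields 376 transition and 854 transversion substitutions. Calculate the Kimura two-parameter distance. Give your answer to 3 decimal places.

0.655

P = 376/2818 ≈ 0.133428 and Q = 854/2818 ≈ 0.303052.
Under the Kimura two-parameter model, d = −½ ln(1 − 2P − Q) − ¼ ln(1 − 2Q).
1 − 2P − Q = 0.430092, giving −½ ln(0.430092) = 0.421878.
1 − 2Q = 0.393896, giving −¼ ln(0.393896) = 0.232917.
d = 0.421878 + 0.232917 = 0.654795.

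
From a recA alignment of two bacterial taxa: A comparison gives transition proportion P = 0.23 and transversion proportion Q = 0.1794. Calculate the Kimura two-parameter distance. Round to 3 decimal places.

0.621

Under the Kimura two-parameter model, d = −½ ln(1 − 2P − Q) − ¼ ln(1 − 2Q).
1 − 2P − Q = 0.3606, giving −½ ln(0.3606) = 0.509993.
1 − 2Q = 0.6412, giving −¼ ln(0.6412) = 0.111103.
d = 0.509993 + 0.111103 = 0.621096.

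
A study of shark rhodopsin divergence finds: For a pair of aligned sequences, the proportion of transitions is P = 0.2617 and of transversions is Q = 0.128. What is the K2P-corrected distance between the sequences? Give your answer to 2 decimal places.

0.60

Under the Kimura two-parameter model, d = −½ ln(1 − 2P − Q) − ¼ ln(1 − 2Q).
1 − 2P − Q = 0.3486, giving −½ ln(0.3486) = 0.526915.
1 − 2Q = 0.744, giving −¼ ln(0.744) = 0.073929.
d = 0.526915 + 0.073929 = 0.600844.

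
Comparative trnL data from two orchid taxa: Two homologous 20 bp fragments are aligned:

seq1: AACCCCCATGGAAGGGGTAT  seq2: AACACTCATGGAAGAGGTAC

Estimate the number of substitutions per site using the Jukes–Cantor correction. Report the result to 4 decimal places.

0.2326

The sequences differ at 4 of 20 sites (4, 6, 15, 20), so p = 4/20 = 0.2.
d = −(3/4) ln(1 − 4p/3) = −0.75 ln(1 − 0.266667) = −0.75 ln(0.733333)
  = −0.75 × (-0.310155) = 0.232616 substitutions/site.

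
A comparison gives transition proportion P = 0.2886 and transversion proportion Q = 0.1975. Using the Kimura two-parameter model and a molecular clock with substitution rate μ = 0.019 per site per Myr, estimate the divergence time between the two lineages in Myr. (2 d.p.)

Under the Kimura two-parameter model, d = −½ ln(1 − 2P − Q) − ¼ ln(1 − 2Q).
1 − 2P − Q = 0.2253, giving −½ ln(0.2253) = 0.745161.
1 − 2Q = 0.605, giving −¼ ln(0.605) = 0.125632.
d = 0.745161 + 0.125632 = 0.870793.
Under a molecular clock d = 2μt, so t = d/(2μ) = 0.870793 / (2 × 0.019) = 22.92 Myr.

22.92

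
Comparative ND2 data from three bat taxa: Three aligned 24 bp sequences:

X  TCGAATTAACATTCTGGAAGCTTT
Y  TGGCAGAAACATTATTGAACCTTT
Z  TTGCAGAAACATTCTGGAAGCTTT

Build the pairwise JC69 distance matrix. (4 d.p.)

d(X,Y) = 0.3694, d(X,Z) = 0.1885, d(Y,Z) = 0.1885

X–Y: 7/24 sites differ → p ≈ 0.291667, d = −0.75 ln(1 − 0.388889) = 0.369358 ≈ 0.3694.
X–Z: 4/24 sites differ → p ≈ 0.166667, d = −0.75 ln(1 − 0.222223) = 0.188487 ≈ 0.1885.
Y–Z: 4/24 sites differ → p ≈ 0.166667, d = −0.75 ln(1 − 0.222223) = 0.188487 ≈ 0.1885.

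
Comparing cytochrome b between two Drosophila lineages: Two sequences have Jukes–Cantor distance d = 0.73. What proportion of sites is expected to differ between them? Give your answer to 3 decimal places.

p = (3/4)(1 − e^(−4d/3)) = 0.75 × (1 − e^(-0.973333)) = 0.75 × (1 − 0.377822) = 0.466634.

0.467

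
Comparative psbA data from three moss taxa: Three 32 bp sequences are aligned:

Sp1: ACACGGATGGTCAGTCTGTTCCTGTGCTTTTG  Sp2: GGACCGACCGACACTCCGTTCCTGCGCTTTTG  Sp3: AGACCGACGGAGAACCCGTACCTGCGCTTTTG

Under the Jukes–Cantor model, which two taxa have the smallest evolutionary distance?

Sp2 and Sp3

Sp1–Sp2: 9/32 differ, p = 0.281, d = 0.353.
Sp1–Sp3: 10/32 differ, p = 0.313, d = 0.404.
Sp2–Sp3: 6/32 differ, p = 0.188, d = 0.216.
The smallest distance is between Sp2 and Sp3.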